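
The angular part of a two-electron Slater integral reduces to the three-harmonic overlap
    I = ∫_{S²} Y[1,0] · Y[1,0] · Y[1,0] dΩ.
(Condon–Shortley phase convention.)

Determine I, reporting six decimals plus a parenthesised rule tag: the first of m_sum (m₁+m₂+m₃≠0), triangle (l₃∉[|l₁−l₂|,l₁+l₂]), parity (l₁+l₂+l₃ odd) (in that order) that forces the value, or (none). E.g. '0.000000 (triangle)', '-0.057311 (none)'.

Σlᵢ=3 odd — θ-integrand is odd under cosθ→−cosθ; I=0

0.000000 (parity)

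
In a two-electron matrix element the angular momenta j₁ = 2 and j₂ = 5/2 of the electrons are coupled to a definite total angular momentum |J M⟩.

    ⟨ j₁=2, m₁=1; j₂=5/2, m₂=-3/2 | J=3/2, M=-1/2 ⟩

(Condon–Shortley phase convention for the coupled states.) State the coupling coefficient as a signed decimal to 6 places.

−√(2/105) = -0.138013

√[4·3!1!2!/7! · 3!1!1!4!1!2!] = √(96/35)
  +(−1)^0/∏(0,3,1,1,0,1)! = 1/6  (running 1/6)
  +(−1)^1/∏(1,2,0,0,1,2)! = -1/4  (running -1/12)
⟨..|..⟩ = √(96/35)·(-1/12) = -0.138013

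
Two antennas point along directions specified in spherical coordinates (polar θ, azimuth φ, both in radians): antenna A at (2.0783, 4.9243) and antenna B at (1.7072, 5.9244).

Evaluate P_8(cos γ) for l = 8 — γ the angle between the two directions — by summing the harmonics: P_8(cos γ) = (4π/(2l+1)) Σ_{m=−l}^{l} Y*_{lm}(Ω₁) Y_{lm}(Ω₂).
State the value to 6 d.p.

Summing Y*_{l m}(θ₁,φ₁)·Y_{l m}(θ₂,φ₂) over m ∈ [−8, 8]; prefactor 4π/(2·8+1) = 0.739198:
  term(m=-8) = -0.012276-0.083014i   from Y*(Ω₁)=-0.021783+0.174072i, Y(Ω₂)=-0.460853+0.128195i
  term(m=-7) = +0.077213-0.067383i   from Y*(Ω₁)=+0.388726-0.034069i, Y(Ω₂)=+0.212194-0.154745i
  term(m=-6) = -0.105352-0.030590i   from Y*(Ω₁)=-0.125775-0.407562i, Y(Ω₂)=+0.141364-0.214868i
  term(m=-5) = -0.008931-0.030135i   from Y*(Ω₁)=-0.095404+0.053521i, Y(Ω₂)=-0.063581+0.280204i
  term(m=-4) = +0.034468-0.039940i   from Y*(Ω₁)=-0.197844-0.224146i, Y(Ω₂)=+0.023864+0.174840i
  term(m=-3) = +0.079214+0.011267i   from Y*(Ω₁)=-0.162421+0.220103i, Y(Ω₂)=-0.138803-0.257469i
  term(m=-2) = +0.009966+0.021765i   from Y*(Ω₁)=-0.157433-0.071028i, Y(Ω₂)=-0.104420-0.091136i
  term(m=-1) = -0.049330+0.076844i   from Y*(Ω₁)=-0.065524+0.304562i, Y(Ω₂)=+0.274451+0.102924i
  term(m=+0) = -0.016465-0.000000i   from Y*(Ω₁)=-0.129466-0.000000i, Y(Ω₂)=+0.127176+0.000000i
  term(m=+1) = -0.049330-0.076844i   from Y*(Ω₁)=+0.065524+0.304562i, Y(Ω₂)=-0.274451+0.102924i
  term(m=+2) = +0.009966-0.021765i   from Y*(Ω₁)=-0.157433+0.071028i, Y(Ω₂)=-0.104420+0.091136i
  term(m=+3) = +0.079214-0.011267i   from Y*(Ω₁)=+0.162421+0.220103i, Y(Ω₂)=+0.138803-0.257469i
  term(m=+4) = +0.034468+0.039940i   from Y*(Ω₁)=-0.197844+0.224146i, Y(Ω₂)=+0.023864-0.174840i
  term(m=+5) = -0.008931+0.030135i   from Y*(Ω₁)=+0.095404+0.053521i, Y(Ω₂)=+0.063581+0.280204i
  term(m=+6) = -0.105352+0.030590i   from Y*(Ω₁)=-0.125775+0.407562i, Y(Ω₂)=+0.141364+0.214868i
  term(m=+7) = +0.077213+0.067383i   from Y*(Ω₁)=-0.388726-0.034069i, Y(Ω₂)=-0.212194-0.154745i
  term(m=+8) = -0.012276+0.083014i   from Y*(Ω₁)=-0.021783-0.174072i, Y(Ω₂)=-0.460853-0.128195i
Accumulated sum +0.033480-0.000000i; after 4π/(2l+1) scaling, +0.024749-0.000000i ⇒ P_8 = 0.024749

0.024749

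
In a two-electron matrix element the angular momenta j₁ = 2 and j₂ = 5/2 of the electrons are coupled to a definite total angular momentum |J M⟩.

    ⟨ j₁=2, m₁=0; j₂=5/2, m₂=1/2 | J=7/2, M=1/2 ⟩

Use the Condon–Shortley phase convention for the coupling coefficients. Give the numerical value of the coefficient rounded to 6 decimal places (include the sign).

√[8·1!3!4!/9! · 2!2!3!2!4!3!] = √(768/35)
  +(−1)^0/∏(0,1,2,3,1,1)! = 1/12  (running 1/12)
  +(−1)^1/∏(1,0,1,2,2,2)! = -1/8  (running -1/24)
⟨..|..⟩ = √(768/35)·(-1/24) = -0.195180

−√(4/105) ≈ -0.195180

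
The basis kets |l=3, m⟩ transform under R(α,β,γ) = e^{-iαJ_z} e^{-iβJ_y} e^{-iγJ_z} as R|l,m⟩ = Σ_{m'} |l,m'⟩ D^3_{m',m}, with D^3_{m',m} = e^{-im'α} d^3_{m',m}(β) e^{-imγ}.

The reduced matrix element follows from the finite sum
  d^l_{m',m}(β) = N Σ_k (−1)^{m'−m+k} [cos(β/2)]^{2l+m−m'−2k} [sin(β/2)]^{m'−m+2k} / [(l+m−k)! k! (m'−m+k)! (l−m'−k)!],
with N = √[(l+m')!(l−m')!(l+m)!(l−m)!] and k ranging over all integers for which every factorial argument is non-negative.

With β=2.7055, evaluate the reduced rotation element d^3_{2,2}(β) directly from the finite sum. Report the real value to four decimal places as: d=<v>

d=-0.0103

d^3_{2,2}(β=2.7055) via the finite sum:
With c≡cos(β/2)=0.216323 and s≡sin(β/2)=0.976322, N=[120·1·120·1]^{1/2}=120.000000
k∈{0,1} keeps every argument non-negative
  k=0: (−1)^0·120.0000/(120)·0.2163^6·0.9763^0 = +0.000102
  k=1: (−1)^1·120.0000/(24)·0.2163^4·0.9763^2 = -0.010437
d^3_{2,2}(2.7055) = +0.000102 -0.010437 = -0.010334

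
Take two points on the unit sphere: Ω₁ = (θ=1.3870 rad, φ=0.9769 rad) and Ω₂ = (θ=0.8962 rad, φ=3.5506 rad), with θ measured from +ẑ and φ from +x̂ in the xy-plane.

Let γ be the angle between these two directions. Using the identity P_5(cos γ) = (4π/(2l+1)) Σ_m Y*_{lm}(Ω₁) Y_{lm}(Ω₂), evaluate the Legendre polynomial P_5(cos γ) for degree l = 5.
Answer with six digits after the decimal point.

Summing Y*_{l m}(θ₁,φ₁)·Y_{l m}(θ₂,φ₂) over m ∈ [−5, 5]; prefactor 4π/(2·5+1) = 1.142397:
  m=-5: (0.073016, -0.420041) × (0.061571, 0.119949) = (0.054879, -0.017104)  (running Σ = (0.054879, -0.017104))
  m=-4: (-0.180621, -0.173748) × (-0.022228, -0.340267) = (-0.055106, 0.065321)  (running Σ = (-0.000227, 0.048217))
  m=-3: (0.224831, -0.048131) × (-0.139447, 0.389529) = (-0.012604, 0.094290)  (running Σ = (-0.012830, 0.142507))
  m=-2: (0.100675, -0.249876) × (0.075169, -0.080240) = (-0.012482, -0.026861)  (running Σ = (-0.025313, 0.115646))
  m=-1: (0.097936, 0.145045) × (0.290462, -0.125901) = (0.046708, 0.029800)  (running Σ = (0.021396, 0.145445))
  m=0: (0.272139, -0.000000) × (-0.198671, 0.000000) = (-0.054066, 0.000000)  (running Σ = (-0.032671, 0.145445))
  m=1: (-0.097936, 0.145045) × (-0.290462, -0.125901) = (0.046708, -0.029800)  (running Σ = (0.014037, 0.115646))
  m=2: (0.100675, 0.249876) × (0.075169, 0.080240) = (-0.012482, 0.026861)  (running Σ = (0.001555, 0.142507))
  m=3: (-0.224831, -0.048131) × (0.139447, 0.389529) = (-0.012604, -0.094290)  (running Σ = (-0.011049, 0.048217))
  m=4: (-0.180621, 0.173748) × (-0.022228, 0.340267) = (-0.055106, -0.065321)  (running Σ = (-0.066155, -0.017104))
  m=5: (-0.073016, -0.420041) × (-0.061571, 0.119949) = (0.054879, 0.017104)  (running Σ = (-0.011275, 0.000000))
Σ over m = (-0.011275, 0.000000); ×(4π/11) → (-0.012881, 0.000000). Real part: -0.012881

-0.012881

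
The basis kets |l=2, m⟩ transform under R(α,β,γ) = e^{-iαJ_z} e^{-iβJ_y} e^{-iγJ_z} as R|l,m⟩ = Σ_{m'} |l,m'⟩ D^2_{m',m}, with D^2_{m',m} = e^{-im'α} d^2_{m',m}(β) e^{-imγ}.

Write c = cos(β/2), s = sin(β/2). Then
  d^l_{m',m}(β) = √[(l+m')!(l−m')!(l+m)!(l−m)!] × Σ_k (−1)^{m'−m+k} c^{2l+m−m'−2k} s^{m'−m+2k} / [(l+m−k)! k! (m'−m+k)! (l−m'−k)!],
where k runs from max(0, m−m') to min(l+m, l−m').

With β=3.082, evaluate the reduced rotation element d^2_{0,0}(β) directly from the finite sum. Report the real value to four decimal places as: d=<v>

d=0.9947

d^2_{0,0}(β=3.0820) via the finite sum:
With c≡cos(β/2)=0.029792 and s≡sin(β/2)=0.999556, N=[2·2·2·2]^{1/2}=4.000000
k: max(0,(0)−(0))=0 … min(2+(0),2−(0))=2
  k=0: (−1)^0·4.0000/(4)·0.0298^4·0.9996^0 = +0.000001
  k=1: (−1)^1·4.0000/(1)·0.0298^2·0.9996^2 = -0.003547
  k=2: (−1)^2·4.0000/(4)·0.0298^0·0.9996^4 = +0.998226
d^2_{0,0}(3.0820) = +0.000001 -0.003547 +0.998226 = +0.994679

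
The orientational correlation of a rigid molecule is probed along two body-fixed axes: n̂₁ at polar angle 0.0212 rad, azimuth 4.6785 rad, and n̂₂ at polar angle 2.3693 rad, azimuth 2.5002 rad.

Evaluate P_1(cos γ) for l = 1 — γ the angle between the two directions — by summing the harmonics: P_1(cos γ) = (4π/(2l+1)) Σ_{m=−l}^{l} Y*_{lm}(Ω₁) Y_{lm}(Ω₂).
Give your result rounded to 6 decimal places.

-0.724595

Addition theorem: P_1(cos γ) = (4π/3) Σ_m Y*_{lm}(Ω₁) Y_{lm}(Ω₂), m = −1…1:
  [-1]  conj(Y_{1,-1})(Ω₁) = -0.000248-0.007320i ; Y_{1,-1}(Ω₂) = -0.193167-0.144240i ; Δ = -0.001008+0.001450i
  [+0]  conj(Y_{1,0})(Ω₁) = +0.488493-0.000000i ; Y_{1,0}(Ω₂) = -0.349992+0.000000i ; Δ = -0.170969+0.000000i
  [+1]  conj(Y_{1,1})(Ω₁) = +0.000248-0.007320i ; Y_{1,1}(Ω₂) = +0.193167-0.144240i ; Δ = -0.001008-0.001450i
Σ over m = -0.172984+0.000000i; ×(4π/3) → -0.724595+0.000000i. Real part: -0.724595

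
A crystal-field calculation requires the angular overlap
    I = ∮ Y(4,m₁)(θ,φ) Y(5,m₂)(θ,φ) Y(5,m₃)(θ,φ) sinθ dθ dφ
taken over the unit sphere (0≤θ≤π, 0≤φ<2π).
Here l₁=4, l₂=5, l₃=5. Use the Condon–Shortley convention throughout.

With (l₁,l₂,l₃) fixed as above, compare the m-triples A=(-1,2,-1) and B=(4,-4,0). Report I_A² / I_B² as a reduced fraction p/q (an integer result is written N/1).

Same 4,5,5: normalisation and zero-m 3j drop out of the ratio.
A: Δ: 4! 4! 6! / 15! → 1/3153150; sum: t=1:−1/103680 t=2:+1/2880 t=3:−1/1152 t=4:+1/5184 = -7/20736; 3j²(4 5 5; -1 2 -1) = Δ·Π!·Σ² = 35/2574  (sign -1)
B: Δ: 4! 4! 6! / 15! → 1/3153150; sum: t=0:+1/69120 = 1/69120; 3j²(4 5 5; 4 -4 0) = Δ·Π!·Σ² = 2/143  (sign -1)
I_A²/I_B² = (35/2574)/(2/143) = 35/36

35/36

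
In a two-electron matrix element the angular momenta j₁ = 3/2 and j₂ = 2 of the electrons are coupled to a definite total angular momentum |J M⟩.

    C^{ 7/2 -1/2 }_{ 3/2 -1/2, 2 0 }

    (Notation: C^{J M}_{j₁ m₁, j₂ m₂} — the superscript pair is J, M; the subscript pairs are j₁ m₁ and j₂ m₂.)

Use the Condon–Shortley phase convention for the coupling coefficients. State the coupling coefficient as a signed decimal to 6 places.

√[8·0!3!4!/8! · 1!2!2!2!3!4!] = √(1152/35)
  +(−1)^0/∏(0,0,2,2,1,2)! = 1/8  (running 1/8)
⟨..|..⟩ = √(1152/35)·(1/8) = +0.717137

+√(18/35) = +0.717137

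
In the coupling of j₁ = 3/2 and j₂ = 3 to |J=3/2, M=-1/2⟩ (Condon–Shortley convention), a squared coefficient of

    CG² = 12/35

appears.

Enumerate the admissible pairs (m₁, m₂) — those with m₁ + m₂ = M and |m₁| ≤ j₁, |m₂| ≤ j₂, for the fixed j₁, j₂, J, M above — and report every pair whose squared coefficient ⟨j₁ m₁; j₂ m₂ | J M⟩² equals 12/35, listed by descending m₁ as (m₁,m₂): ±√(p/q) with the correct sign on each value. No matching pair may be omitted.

(1/2,-1): −√(12/35)

Admissible pairs with m₁+m₂ = M = -1/2: (-3/2,1), (-1/2,0), (1/2,-1), (3/2,-2)
  (m₁,m₂)=(3/2,-2): CG² = 2/7, CG = +√(2/7)
  (m₁,m₂)=(1/2,-1): CG² = 12/35, CG = −√(12/35)   ← matches the target
  (m₁,m₂)=(-1/2,0): CG² = 9/35, CG = +√(9/35)
  (m₁,m₂)=(-3/2,1): CG² = 4/35, CG = −√(4/35)
Pairs with CG² = 12/35: (1/2,-1): −√(12/35)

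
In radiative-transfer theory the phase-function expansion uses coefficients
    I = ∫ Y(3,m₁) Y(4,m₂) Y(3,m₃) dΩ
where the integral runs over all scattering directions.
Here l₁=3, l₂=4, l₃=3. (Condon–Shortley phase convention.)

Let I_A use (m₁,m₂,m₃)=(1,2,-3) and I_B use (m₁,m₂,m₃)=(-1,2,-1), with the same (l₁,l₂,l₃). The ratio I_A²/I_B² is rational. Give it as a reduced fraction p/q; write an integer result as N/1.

27/20

l's match ⇒ only the (l;m) 3-j factors differ between A and B.
A: triangle coeff Δ(3,4,3) = 1/34650; Σ_t [2,2]: t=2:+1/192 = 1/192; (3j)²=3/77 [(3 4 3; 1 2 -3)], sign=+1
B: triangle coeff Δ(3,4,3) = 1/34650; Σ_t [2,4]: t=2:+1/192 t=3:−1/36 t=4:+1/192 = -5/288; (3j)²=20/693 [(3 4 3; -1 2 -1)], sign=-1
I_A²/I_B² = (3/77)/(20/693) = 27/20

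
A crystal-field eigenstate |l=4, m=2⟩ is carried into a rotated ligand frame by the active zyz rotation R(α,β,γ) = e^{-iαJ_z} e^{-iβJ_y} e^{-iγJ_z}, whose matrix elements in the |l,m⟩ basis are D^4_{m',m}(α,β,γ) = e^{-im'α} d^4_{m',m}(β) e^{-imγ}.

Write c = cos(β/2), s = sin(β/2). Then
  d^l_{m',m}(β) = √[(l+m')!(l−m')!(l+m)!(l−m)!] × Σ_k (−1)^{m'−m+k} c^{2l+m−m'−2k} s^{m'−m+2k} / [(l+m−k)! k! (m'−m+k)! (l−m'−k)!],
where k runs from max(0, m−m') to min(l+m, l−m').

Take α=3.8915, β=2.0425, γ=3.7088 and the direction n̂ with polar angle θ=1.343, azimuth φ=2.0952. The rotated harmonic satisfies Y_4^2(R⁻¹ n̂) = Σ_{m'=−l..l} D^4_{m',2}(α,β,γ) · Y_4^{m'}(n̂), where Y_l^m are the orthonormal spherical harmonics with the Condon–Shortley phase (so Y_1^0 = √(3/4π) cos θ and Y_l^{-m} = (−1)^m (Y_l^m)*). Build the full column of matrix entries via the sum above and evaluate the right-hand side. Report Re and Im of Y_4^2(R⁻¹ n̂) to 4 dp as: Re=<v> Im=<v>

Re=0.0258 Im=-0.1143

Need the full column D^4_{m',2} for m'=−4..4 at α=3.8915, β=2.0425, γ=3.7088.
cos(β/2)=0.522300, sin(β/2)=0.852762
d^4_{-4,2}: single k=6 term ⇒ +0.555118;  D = -0.161086+0.531232i
d^4_{-3,2}: k∈[5..6] ⇒ +0.721248 -0.640881 = +0.080366;  D = -0.035353-0.072173i
d^4_{-2,2}: k∈[4..6] ⇒ +0.590314 -1.258890 +0.279654 = -0.388922;  D = -0.363245-0.138971i
d^4_{-1,2}: k∈[3..5] ⇒ +0.340879 -1.363030 +0.726691 = -0.295460;  D = +0.273887-0.110828i
d^4_{0,2}: k∈[2..4] ⇒ +0.140055 -0.995593 +0.995240 = +0.139702;  D = +0.059047-0.126610i
d^4_{1,2}: k∈[1..3] ⇒ +0.038362 -0.511318 +0.908687 = +0.435731;  D = +0.134386+0.414490i
d^4_{2,2}: k∈[0..2] ⇒ +0.005538 -0.177157 +0.590314 = +0.418695;  D = -0.365952-0.203433i
d^4_{3,2}: k∈[0..1] ⇒ -0.033833 +0.270564 = +0.236731;  D = +0.229802-0.056857i
d^4_{4,2}: single k=0 term ⇒ +0.078119;  D = -0.042703+0.065414i
Y_4^{m'}(θ=1.343,φ=2.0952) and Σ D·Y over m':
  (-0.1611+0.5312i)·(-0.2004-0.3445i)  (-0.0354-0.0722i)·(+0.2613-0.0006i)  (-0.3632-0.1390i)·(+0.1018-0.1769i)  (+0.2739-0.1108i)·(+0.1377+0.2381i)  (+0.0590-0.1266i)·(+0.1651+0.0000i)  (+0.1344+0.4145i)·(-0.1377+0.2381i)  (-0.3660-0.2034i)·(+0.1018+0.1769i)  (+0.2298-0.0569i)·(-0.2613-0.0006i)  (-0.0427+0.0654i)·(-0.2004+0.3445i)
Y_4^2(R⁻¹ n̂) = +0.025788-0.114273i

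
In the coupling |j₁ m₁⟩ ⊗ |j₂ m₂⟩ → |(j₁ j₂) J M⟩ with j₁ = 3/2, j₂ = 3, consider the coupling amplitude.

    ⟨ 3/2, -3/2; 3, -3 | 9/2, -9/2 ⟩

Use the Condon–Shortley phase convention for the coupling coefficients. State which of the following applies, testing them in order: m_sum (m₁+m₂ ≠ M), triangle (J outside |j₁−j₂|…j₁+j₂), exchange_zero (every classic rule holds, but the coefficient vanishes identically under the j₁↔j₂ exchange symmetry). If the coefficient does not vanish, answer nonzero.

m-sum: m₁+m₂ = -3/2+(-3) = -9/2, M = -9/2  ✓
triangle: |j₁−j₂| = 3/2 ≤ J = 9/2 ≤ j₁+j₂ = 9/2  ✓
exchange: j₁≠j₂ or m₁≠m₂ — the exchange symmetry imposes no constraint here
value check: CG = +1 = +1.000000 ≠ 0

nonzero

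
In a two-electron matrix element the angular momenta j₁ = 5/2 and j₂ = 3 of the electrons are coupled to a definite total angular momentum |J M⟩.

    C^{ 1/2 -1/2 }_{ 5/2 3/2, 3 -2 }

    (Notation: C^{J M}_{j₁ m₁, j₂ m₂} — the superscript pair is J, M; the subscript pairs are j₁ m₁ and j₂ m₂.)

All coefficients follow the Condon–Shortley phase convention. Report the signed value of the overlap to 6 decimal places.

j₁+j₂−J=5  J+j₁−j₂=0  J−j₁+j₂=1  j₁+j₂+J+1=7
(j₁±m₁, j₂±m₂, J±M) = (4,1,1,5,0,1)
P² = 960/7
sum k=1..1:
  [1] −1/24 = -1/24
S = -1/24
C² = P²·S² = 5/21 ; C = -0.487950

−√(5/21) = -0.487950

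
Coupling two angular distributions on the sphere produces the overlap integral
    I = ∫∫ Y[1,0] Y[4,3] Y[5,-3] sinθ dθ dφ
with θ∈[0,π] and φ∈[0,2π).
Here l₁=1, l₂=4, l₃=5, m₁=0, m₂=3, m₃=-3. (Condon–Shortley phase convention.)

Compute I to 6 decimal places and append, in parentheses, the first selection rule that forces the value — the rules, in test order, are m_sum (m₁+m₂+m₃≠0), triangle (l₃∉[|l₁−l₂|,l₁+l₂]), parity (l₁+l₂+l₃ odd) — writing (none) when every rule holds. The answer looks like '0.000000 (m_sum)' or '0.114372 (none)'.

Checks pass: Σm=0; 10 even; l₃=5∈[3,5].
(2·1+1)(2·4+1)(2·5+1) = 297
Δ: 0! 2! 8! / 11! → 1/495
sum: t=0:+1/576 = 1/576
3j²(1 4 5; 0 0 0) = Δ·Π!·Σ² = 5/99  (sign -1)
sum: t=0:+1/5040 = 1/5040
3j²(1 4 5; 0 3 -3) = Δ·Π!·Σ² = 16/495  (sign +1)
combine: 4πI² = 297·5/99·16/495 = 16/33
take √, sign -1: I = -0.19642560
No selection rule forces the value: the integral is nonzero (none).

-0.196426 (none)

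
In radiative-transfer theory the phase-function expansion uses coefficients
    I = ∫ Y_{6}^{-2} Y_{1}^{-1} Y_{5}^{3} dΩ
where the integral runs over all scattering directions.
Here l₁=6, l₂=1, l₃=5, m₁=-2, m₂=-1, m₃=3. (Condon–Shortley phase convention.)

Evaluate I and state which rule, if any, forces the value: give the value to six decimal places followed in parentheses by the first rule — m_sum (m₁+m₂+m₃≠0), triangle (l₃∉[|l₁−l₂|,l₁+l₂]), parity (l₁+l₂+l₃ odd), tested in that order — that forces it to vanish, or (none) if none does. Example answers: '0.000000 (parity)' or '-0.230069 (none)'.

Checks pass: Σm=0; 12 even; l₃=5∈[5,7].
(2·6+1)(2·1+1)(2·5+1) = 429
Δ: 2! 10! 0! / 13! → 1/858
sum: t=1:−1/14400 = -1/14400
3j²(6 1 5; 0 0 0) = Δ·Π!·Σ² = 6/143  (sign +1)
sum: t=0:+1/161280 = 1/161280
3j²(6 1 5; -2 -1 3) = Δ·Π!·Σ² = 1/143  (sign +1)
combine: 4πI² = 429·6/143·1/143 = 18/143
take √, sign +1: I = 0.10008369
No selection rule forces the value: the integral is nonzero (none).

0.100084 (none)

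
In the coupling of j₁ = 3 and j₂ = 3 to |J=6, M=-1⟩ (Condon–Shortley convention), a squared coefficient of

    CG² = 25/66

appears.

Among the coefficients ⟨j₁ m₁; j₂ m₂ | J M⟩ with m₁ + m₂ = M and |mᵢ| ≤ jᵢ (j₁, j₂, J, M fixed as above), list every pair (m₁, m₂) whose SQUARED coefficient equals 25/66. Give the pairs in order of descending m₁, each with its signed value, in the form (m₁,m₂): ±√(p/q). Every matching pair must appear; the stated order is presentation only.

(0,-1): +√(25/66); (-1,0): +√(25/66)

Admissible pairs with m₁+m₂ = M = -1: (-3,2), (-2,1), (-1,0), (0,-1), (1,-2), (2,-3)
  (m₁,m₂)=(2,-3): CG² = 1/132, CG = +√(1/132)
  (m₁,m₂)=(1,-2): CG² = 5/44, CG = +√(5/44)
  (m₁,m₂)=(0,-1): CG² = 25/66, CG = +√(25/66)   ← matches the target
  (m₁,m₂)=(-1,0): CG² = 25/66, CG = +√(25/66)   ← matches the target
  (m₁,m₂)=(-2,1): CG² = 5/44, CG = +√(5/44)
  (m₁,m₂)=(-3,2): CG² = 1/132, CG = +√(1/132)
Pairs with CG² = 25/66: (0,-1): +√(25/66); (-1,0): +√(25/66)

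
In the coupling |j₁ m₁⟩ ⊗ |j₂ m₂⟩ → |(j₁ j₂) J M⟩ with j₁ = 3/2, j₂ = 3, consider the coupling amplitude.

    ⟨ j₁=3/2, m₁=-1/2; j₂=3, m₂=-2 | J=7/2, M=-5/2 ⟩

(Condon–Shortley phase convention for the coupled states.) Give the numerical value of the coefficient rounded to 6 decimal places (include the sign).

+0.377964

triangle: 1!×2!×5!/9! = 240/362880
(j±m)!: 1!×2!×1!×5!×1!×6! = 172800
prefactor² = (2J+1)×Δ×N² = 6400/7
  k=0: +1/(0!×1!×2!×1!×0!×4!) = 1/48
  k=1: −1/(1!×0!×1!×0!×1!×5!) = -1/120
Σ = 1/80  ⇒  CG² = 6400/7×(1/80)² = 1/7
CG = +√(1/7) = +0.377964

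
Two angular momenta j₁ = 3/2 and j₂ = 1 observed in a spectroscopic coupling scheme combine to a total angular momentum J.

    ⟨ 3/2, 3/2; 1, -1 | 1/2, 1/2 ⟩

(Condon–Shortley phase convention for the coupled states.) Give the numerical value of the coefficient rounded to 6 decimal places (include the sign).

+0.707107  (= +√(1/2))

j₁+j₂−J=2  J+j₁−j₂=1  J−j₁+j₂=0  j₁+j₂+J+1=4
(j₁±m₁, j₂±m₂, J±M) = (3,0,0,2,1,0)
P² = 2
sum k=0..0:
  [0] +1/2 = 1/2
S = 1/2
C² = P²·S² = 1/2 ; C = +0.707107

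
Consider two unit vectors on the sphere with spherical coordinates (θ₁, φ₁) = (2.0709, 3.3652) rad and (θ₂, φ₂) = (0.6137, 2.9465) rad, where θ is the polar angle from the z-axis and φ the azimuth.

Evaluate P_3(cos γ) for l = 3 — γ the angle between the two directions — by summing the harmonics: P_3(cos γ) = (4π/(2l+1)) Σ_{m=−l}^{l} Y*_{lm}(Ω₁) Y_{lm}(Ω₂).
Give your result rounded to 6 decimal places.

Summing Y*_{l m}(θ₁,φ₁)·Y_{l m}(θ₂,φ₂) over m ∈ [−3, 3]; prefactor 4π/(2·3+1) = 1.795196:
  m=-3: Y*=-0.220848-0.175263i  Y=-0.066426-0.044023i  product +0.006954+0.021364i
  m=-2: Y*=-0.340264-0.163199i  Y=+0.256271+0.105397i  product -0.069999-0.077686i
  m=-1: Y*=-0.041393-0.009413i  Y=-0.427568-0.084490i  product +0.016903+0.007522i
  m=+0: Y*=+0.331104-0.000000i  Y=+0.104251+0.000000i  product +0.034518+0.000000i
  m=+1: Y*=+0.041393-0.009413i  Y=+0.427568-0.084490i  product +0.016903-0.007522i
  m=+2: Y*=-0.340264+0.163199i  Y=+0.256271-0.105397i  product -0.069999+0.077686i
  m=+3: Y*=+0.220848-0.175263i  Y=+0.066426-0.044023i  product +0.006954-0.021364i
Accumulated sum -0.057765+0.000000i; after 4π/(2l+1) scaling, -0.103700+0.000000i ⇒ P_3 = -0.103700

-0.103700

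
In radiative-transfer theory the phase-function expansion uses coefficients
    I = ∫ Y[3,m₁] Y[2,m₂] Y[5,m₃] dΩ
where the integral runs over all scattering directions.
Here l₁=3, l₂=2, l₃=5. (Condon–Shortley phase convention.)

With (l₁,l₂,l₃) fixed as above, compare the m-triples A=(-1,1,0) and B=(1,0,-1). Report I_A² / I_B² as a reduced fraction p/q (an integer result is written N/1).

Shared (l₁,l₂,l₃)=(3,2,5): N and (l;000)² cancel in I_A²/I_B².
A: Δ = 0!·6!·4!/11! = 1/2310; Racah Σ t=0..0: t=0:+1/288 = 1/288; ⇒ 3j(3 2 5; -1 1 0)² = 5/231, sgn -1
B: Δ = 0!·6!·4!/11! = 1/2310; Racah Σ t=0..0: t=0:+1/192 = 1/192; ⇒ 3j(3 2 5; 1 0 -1)² = 3/77, sgn +1
I_A²/I_B² = (5/231)/(3/77) = 5/9

5/9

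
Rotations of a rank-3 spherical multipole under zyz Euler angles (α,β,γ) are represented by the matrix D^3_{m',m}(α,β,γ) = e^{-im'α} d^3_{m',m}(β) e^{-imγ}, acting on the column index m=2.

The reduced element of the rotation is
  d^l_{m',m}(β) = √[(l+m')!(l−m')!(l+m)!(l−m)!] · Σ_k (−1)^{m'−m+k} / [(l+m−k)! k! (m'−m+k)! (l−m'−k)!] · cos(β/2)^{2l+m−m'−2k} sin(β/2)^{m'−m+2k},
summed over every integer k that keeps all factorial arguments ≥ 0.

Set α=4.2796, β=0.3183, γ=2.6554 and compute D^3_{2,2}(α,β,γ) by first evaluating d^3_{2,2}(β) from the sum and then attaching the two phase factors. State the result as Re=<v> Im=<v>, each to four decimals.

Re=0.2131 Im=-0.7785

Split into d^3_{2,2}(β=0.3183) × two z-phases.
c=cos(0.318300/2)=0.987362, s=sin(0.318300/2)=0.158479; N=√[120·1·120·1]=120.000000
The bounds max(0,m−m')=0 and min(l+m,l−m')=1 give 2 terms
  k=0: (−1)^0·120.0000/(120)·0.9874^6·0.1585^0 = +0.926530
  k=1: (−1)^1·120.0000/(24)·0.9874^4·0.1585^2 = -0.119349
d^3_{2,2}(0.3183) = +0.926530 -0.119349 = +0.807180
Attach z-rotation phases: D = e^{-i(2)(4.2796)}·(+0.807180)·e^{-i(2)(2.6554)} = +0.213096-0.778544i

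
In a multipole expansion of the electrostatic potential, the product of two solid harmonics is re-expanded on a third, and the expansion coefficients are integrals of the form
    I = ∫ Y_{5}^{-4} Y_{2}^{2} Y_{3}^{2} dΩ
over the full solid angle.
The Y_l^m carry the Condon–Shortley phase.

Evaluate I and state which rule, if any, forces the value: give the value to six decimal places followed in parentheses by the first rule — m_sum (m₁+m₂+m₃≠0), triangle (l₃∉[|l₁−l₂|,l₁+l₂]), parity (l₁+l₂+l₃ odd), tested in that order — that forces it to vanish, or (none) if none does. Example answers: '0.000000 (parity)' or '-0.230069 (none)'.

0.268967 (none)

m-sum 0 ✓  L=10 even ✓  3≤3≤7 ✓
Π(2lᵢ+1) = 11×5×7 = 385
triangle coeff Δ(5,2,3) = 1/2310
Σ_t [2,2]: t=2:+1/144 = 1/144
(3j)²=10/231 [(5 2 3; 0 0 0)], sign=-1
Σ_t [4,4]: t=4:+1/2880 = 1/2880
(3j)²=3/55 [(5 2 3; -4 2 2)], sign=-1
⇒ 4πI² = 10/11
I = (+1)√(10/11/(4π)) = 0.26896683
No selection rule forces the value: the integral is nonzero (none).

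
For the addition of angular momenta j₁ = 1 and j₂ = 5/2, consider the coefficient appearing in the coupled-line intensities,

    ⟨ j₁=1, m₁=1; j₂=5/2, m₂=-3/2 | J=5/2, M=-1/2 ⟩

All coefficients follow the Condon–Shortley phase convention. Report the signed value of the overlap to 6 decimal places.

+√(16/35) = +0.676123

j₁+j₂−J=1  J+j₁−j₂=1  J−j₁+j₂=4  j₁+j₂+J+1=7
(j₁±m₁, j₂±m₂, J±M) = (2,0,1,4,2,3)
P² = 576/35
sum k=0..0:
  [0] +1/6 = 1/6
S = 1/6
C² = P²·S² = 16/35 ; C = +0.676123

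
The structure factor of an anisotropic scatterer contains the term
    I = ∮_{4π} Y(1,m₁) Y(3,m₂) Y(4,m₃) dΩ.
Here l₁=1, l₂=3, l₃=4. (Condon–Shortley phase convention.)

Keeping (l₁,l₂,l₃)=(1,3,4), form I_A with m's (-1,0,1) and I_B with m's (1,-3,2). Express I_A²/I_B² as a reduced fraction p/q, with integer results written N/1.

10/1

l's match ⇒ only the (l;m) 3-j factors differ between A and B.
A: triangle coeff Δ(1,3,4) = 1/252; Σ_t [0,0]: t=0:+1/72 = 1/72; (3j)²=5/126 [(1 3 4; -1 0 1)], sign=-1
B: triangle coeff Δ(1,3,4) = 1/252; Σ_t [0,0]: t=0:+1/1440 = 1/1440; (3j)²=1/252 [(1 3 4; 1 -3 2)], sign=+1
I_A²/I_B² = (5/126)/(1/252) = 10/1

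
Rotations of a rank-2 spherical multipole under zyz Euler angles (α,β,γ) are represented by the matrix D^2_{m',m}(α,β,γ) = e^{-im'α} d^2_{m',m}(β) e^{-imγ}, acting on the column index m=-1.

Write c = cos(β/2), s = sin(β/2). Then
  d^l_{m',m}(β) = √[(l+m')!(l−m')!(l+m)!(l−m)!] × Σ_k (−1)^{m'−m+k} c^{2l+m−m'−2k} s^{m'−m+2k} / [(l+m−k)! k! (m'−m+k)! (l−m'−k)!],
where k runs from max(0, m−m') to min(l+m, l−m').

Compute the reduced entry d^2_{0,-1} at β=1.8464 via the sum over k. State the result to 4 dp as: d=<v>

d=0.3207

d^2_{0,-1}(β=1.8464) via the finite sum:
c=cos(1.846400/2)=0.603271, s=sin(1.846400/2)=0.797536; N=√[2·2·1·6]=4.898979
Admissible k: 0..1 (factorial args all ≥0)
  k=0: (−1)^1·4.8990/(2)·0.6033^3·0.7975^1 = -0.428908
  k=1: (−1)^2·4.8990/(2)·0.6033^1·0.7975^3 = +0.749617
d^2_{0,-1}(1.8464) = -0.428908 +0.749617 = +0.320709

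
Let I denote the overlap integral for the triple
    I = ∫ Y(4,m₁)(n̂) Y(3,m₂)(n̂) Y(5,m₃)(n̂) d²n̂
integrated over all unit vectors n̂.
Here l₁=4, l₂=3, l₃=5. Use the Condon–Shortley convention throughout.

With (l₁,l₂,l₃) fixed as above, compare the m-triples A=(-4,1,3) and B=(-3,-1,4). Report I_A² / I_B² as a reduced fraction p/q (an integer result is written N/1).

Shared (l₁,l₂,l₃)=(4,3,5): N and (l;000)² cancel in I_A²/I_B².
A: Δ = 2!·6!·4!/13! = 1/180180; Racah Σ t=2..2: t=2:+1/5760 = 1/5760; ⇒ 3j(4 3 5; -4 1 3)² = 56/2145, sgn +1
B: Δ = 2!·6!·4!/13! = 1/180180; Racah Σ t=1..2: t=1:−1/4320 t=2:+1/5760 = -1/17280; ⇒ 3j(4 3 5; -3 -1 4)² = 7/4290, sgn +1
I_A²/I_B² = (56/2145)/(7/4290) = 16/1

16/1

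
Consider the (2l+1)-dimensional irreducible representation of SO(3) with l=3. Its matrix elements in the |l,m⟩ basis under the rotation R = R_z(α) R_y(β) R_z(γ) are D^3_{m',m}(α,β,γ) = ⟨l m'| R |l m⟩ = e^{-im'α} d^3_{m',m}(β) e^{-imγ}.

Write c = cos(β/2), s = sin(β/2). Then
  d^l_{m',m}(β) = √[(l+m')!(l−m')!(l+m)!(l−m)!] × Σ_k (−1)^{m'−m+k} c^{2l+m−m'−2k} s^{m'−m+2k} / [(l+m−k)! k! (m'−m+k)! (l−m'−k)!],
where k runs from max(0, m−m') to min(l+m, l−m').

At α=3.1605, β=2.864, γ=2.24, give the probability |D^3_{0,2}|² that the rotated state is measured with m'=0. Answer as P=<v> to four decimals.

P=0.0098

Split into d^3_{0,2}(β=2.8640) × two z-phases.
Half-angle: c=0.138351, s=0.990383. N=√(6·6·120·1)=65.726707
k: max(0,(2)−(0))=2 … min(3+(2),3−(0))=3
  k=2: (−1)^0·65.7267/(12)·0.1384^4·0.9904^2 = +0.001968
  k=3: (−1)^1·65.7267/(12)·0.1384^2·0.9904^4 = -0.100865
d^3_{0,2}(2.8640) = +0.001968 -0.100865 = -0.098896
|D^3_{0,2}|² = |d^3_{0,2}(β)|² = (-0.098896)² = 0.009780 (the z-rotation phases have unit modulus)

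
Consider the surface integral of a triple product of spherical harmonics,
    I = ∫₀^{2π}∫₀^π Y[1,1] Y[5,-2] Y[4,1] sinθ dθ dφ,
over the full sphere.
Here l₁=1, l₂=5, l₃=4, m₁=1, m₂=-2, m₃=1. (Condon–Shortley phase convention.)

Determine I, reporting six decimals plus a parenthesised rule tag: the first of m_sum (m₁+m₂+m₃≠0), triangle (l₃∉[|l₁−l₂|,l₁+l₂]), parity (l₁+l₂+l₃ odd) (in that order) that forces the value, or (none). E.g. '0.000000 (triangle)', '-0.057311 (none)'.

0.225034 (none)

Checks pass: Σm=0; 10 even; l₃=4∈[4,6].
(2·1+1)(2·5+1)(2·4+1) = 297
Δ: 2! 0! 8! / 11! → 1/495
sum: t=1:−1/576 = -1/576
3j²(1 5 4; 0 0 0) = Δ·Π!·Σ² = 5/99  (sign -1)
sum: t=0:+1/1440 = 1/1440
3j²(1 5 4; 1 -2 1) = Δ·Π!·Σ² = 7/165  (sign -1)
combine: 4πI² = 297·5/99·7/165 = 7/11
take √, sign +1: I = 0.22503380
No selection rule forces the value: the integral is nonzero (none).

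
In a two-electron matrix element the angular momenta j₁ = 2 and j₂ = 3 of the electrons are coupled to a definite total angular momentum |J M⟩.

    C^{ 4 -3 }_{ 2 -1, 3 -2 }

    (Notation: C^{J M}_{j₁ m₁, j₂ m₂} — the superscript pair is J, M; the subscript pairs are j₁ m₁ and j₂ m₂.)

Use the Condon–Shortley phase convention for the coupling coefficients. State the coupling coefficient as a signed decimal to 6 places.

+0.223607

j₁+j₂−J=1  J+j₁−j₂=3  J−j₁+j₂=5  j₁+j₂+J+1=10
(j₁±m₁, j₂±m₂, J±M) = (1,3,1,5,1,7)
P² = 6480
sum k=0..1:
  [0] +1/144 = 1/144
  [1] −1/240 = -1/240
S = 1/360
C² = P²·S² = 1/20 ; C = +0.223607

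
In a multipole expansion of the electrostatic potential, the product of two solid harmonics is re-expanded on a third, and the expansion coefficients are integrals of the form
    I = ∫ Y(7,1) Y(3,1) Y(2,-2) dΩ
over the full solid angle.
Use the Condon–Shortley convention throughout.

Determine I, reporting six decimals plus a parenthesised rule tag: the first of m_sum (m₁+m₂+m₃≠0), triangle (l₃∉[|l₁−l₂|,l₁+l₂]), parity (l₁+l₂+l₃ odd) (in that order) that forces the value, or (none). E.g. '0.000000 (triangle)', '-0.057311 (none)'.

0.000000 (triangle)

|7−3|≤2≤7+3 violated ⇒ I = 0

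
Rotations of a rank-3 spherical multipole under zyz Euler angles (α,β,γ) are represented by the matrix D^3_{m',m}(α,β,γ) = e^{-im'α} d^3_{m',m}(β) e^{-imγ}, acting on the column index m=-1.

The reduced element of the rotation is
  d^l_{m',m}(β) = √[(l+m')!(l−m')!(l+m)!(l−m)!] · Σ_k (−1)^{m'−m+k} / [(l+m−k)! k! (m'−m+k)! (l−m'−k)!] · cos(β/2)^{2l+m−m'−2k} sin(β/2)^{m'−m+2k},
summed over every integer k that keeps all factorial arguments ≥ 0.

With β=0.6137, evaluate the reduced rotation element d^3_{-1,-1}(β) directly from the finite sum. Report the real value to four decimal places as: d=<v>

d^3_{-1,-1}(β=0.6137) via the finite sum:
c=cos(0.613700/2)=0.953290, s=sin(0.613700/2)=0.302057; N=√[2·24·2·24]=48.000000
The bounds max(0,m−m')=0 and min(l+m,l−m')=2 give 3 terms
  k=0: (−1)^0·48.0000/(48)·0.9533^6·0.3021^0 = +0.750498
  k=1: (−1)^1·48.0000/(6)·0.9533^4·0.3021^2 = -0.602793
  k=2: (−1)^2·48.0000/(8)·0.9533^2·0.3021^4 = +0.045390
d^3_{-1,-1}(0.6137) = +0.750498 -0.602793 +0.045390 = +0.193095

d=0.1931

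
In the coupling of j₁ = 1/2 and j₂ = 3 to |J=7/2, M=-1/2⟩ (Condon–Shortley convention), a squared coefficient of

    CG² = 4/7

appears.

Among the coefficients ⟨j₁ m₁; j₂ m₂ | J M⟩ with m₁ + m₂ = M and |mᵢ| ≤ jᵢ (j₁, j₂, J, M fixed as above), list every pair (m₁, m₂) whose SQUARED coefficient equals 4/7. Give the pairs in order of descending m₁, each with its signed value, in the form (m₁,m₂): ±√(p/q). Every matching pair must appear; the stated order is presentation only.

(-1/2,0): +√(4/7)

Admissible pairs with m₁+m₂ = M = -1/2: (-1/2,0), (1/2,-1)
  (m₁,m₂)=(1/2,-1): CG² = 3/7, CG = +√(3/7)
  (m₁,m₂)=(-1/2,0): CG² = 4/7, CG = +√(4/7)   ← matches the target
Pairs with CG² = 4/7: (-1/2,0): +√(4/7)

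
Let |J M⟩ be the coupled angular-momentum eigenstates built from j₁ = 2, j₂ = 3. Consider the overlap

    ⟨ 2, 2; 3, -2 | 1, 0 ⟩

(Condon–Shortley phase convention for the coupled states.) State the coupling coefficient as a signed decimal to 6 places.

+√(1/7) = +0.377964

triangle: 4!×0!×2!/7! = 48/5040
(j±m)!: 4!×0!×1!×5!×1!×1! = 2880
prefactor² = (2J+1)×Δ×N² = 576/7
  k=0: +1/(0!×4!×0!×1!×0!×1!) = 1/24
Σ = 1/24  ⇒  CG² = 576/7×(1/24)² = 1/7
CG = +√(1/7) = +0.377964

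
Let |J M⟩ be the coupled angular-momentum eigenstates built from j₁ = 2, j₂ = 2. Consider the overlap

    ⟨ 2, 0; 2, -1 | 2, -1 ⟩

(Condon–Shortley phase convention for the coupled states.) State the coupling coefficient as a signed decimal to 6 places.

j₁+j₂−J=2  J+j₁−j₂=2  J−j₁+j₂=2  j₁+j₂+J+1=7
(j₁±m₁, j₂±m₂, J±M) = (2,2,1,3,1,3)
P² = 8/7
sum k=0..1:
  [0] +1/4 = 1/4
  [1] −1/2 = -1/2
S = -1/4
C² = P²·S² = 1/14 ; C = -0.267261

−√(1/14) = -0.267261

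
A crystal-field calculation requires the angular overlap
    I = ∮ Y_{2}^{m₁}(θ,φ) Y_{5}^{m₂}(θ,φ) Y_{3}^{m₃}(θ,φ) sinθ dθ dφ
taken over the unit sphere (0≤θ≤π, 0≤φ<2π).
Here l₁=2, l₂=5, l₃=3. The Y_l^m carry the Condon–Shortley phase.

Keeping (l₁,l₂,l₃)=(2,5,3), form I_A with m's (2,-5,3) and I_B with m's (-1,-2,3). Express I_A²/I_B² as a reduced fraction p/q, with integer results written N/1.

Same 2,5,3: normalisation and zero-m 3j drop out of the ratio.
A: Δ: 4! 0! 6! / 11! → 1/2310; sum: t=0:+1/17280 = 1/17280; 3j²(2 5 3; 2 -5 3) = Δ·Π!·Σ² = 1/11  (sign +1)
B: Δ: 4! 0! 6! / 11! → 1/2310; sum: t=3:−1/4320 = -1/4320; 3j²(2 5 3; -1 -2 3) = Δ·Π!·Σ² = 1/330  (sign -1)
I_A²/I_B² = (1/11)/(1/330) = 30/1

30/1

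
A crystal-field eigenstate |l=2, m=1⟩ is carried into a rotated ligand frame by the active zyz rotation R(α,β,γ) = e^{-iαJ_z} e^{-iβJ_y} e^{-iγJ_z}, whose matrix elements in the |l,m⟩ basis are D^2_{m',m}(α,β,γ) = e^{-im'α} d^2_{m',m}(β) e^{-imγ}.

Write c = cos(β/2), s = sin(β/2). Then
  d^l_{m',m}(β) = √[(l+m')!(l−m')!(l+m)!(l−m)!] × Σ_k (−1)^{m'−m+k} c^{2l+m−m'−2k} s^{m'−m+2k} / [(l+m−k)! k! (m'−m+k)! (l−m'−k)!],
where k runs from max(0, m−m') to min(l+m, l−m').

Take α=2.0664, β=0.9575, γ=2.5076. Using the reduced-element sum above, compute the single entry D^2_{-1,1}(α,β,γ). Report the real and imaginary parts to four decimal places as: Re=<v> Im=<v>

Re=0.4128 Im=-0.1949

D^2_{-1,1}(2.0664,0.9575,2.5076) = e^{-i·-1·2.0664}·d^2_{-1,1}(0.9575)·e^{-i·1·2.5076}. Compute d first:
Half-angle: c=0.887571, s=0.460670. N=√(1·6·6·1)=6.000000
The bounds max(0,m−m')=2 and min(l+m,l−m')=3 give 2 terms
  k=2: (−1)^0·6.0000/(2)·0.8876^2·0.4607^2 = +0.501543
  k=3: (−1)^1·6.0000/(6)·0.8876^0·0.4607^4 = -0.045036
d^2_{-1,1}(0.9575) = +0.501543 -0.045036 = +0.456507
D = (-0.475563+0.879682i)·(+0.456507)·(-0.805669-0.592366i) = +0.412792-0.194940i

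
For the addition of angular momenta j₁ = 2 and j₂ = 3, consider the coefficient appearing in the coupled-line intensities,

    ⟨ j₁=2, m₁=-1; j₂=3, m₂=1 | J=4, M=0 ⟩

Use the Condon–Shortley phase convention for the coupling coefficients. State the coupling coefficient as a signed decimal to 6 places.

−√(5/14) ≈ -0.597614

j₁+j₂−J=1  J+j₁−j₂=3  J−j₁+j₂=5  j₁+j₂+J+1=10
(j₁±m₁, j₂±m₂, J±M) = (1,3,4,2,4,4)
P² = 10368/35
sum k=0..1:
  [0] +1/144 = 1/144
  [1] −1/24 = -1/24
S = -5/144
C² = P²·S² = 5/14 ; C = -0.597614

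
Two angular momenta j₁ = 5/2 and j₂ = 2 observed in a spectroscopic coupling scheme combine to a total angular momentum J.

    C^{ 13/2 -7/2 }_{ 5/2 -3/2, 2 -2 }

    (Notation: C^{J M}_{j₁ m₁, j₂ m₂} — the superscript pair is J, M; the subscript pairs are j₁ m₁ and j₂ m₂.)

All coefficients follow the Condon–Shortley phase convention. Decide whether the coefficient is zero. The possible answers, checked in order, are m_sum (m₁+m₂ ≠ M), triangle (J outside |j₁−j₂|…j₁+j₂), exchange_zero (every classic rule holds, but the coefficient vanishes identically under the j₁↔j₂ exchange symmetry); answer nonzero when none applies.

m-sum: m₁+m₂ = -3/2+(-2) = -7/2, M = -7/2  ✓
triangle: need |j₁−j₂| ≤ J ≤ j₁+j₂, i.e. J ∈ [1/2, 9/2]; J = 13/2 is outside ✗ ⇒ coefficient is 0

triangle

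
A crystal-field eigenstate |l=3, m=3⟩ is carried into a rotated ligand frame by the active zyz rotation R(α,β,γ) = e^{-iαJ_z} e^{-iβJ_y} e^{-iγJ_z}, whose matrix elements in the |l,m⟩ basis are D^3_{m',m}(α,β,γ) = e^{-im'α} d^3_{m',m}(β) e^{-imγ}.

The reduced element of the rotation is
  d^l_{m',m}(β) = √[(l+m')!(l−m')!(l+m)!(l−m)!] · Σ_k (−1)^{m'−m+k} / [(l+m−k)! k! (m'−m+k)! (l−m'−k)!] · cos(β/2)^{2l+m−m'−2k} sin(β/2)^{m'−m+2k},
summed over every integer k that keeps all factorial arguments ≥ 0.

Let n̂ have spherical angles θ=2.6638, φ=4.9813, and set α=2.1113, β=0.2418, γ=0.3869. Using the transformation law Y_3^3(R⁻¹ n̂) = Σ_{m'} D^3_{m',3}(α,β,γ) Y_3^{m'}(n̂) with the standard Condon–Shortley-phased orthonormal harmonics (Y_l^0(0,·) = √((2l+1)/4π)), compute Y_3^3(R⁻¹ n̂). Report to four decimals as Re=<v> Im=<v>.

Need the full column D^3_{m',3} for m'=−3..3 at α=2.1113, β=0.2418, γ=0.3869.
cos(β/2)=0.992700, sin(β/2)=0.120606
d^3_{-3,3}: single k=6 term ⇒ +0.000003;  D = +0.000001-0.000003i
d^3_{-2,3}: single k=5 term ⇒ +0.000062;  D = -0.000062+0.000005i
d^3_{-1,3}: single k=4 term ⇒ +0.000808;  D = +0.000469+0.000657i
d^3_{0,3}: single k=3 term ⇒ +0.007675;  D = +0.003060-0.007039i
d^3_{1,3}: single k=2 term ⇒ +0.054708;  D = -0.054244+0.007114i
d^3_{2,3}: single k=1 term ⇒ +0.284796;  D = +0.177058+0.223068i
d^3_{3,3}: single k=0 term ⇒ +0.956994;  D = +0.336571-0.895856i
Y_3^{m'}(θ=2.6638,φ=4.9813) and Σ D·Y over m':
  (+0.0000-0.0000i)·(-0.0293-0.0281i)  (-0.0001+0.0000i)·(+0.1648-0.0983i)  (+0.0005+0.0007i)·(+0.1162+0.4216i)  (+0.0031-0.0070i)·(-0.3124+0.0000i)  (-0.0542+0.0071i)·(-0.1162+0.4216i)  (+0.1771+0.2231i)·(+0.1648+0.0983i)  (+0.3366-0.8959i)·(+0.0293-0.0281i)
Y_3^3(R⁻¹ n̂) = -0.005918-0.002734i

Re=-0.0059 Im=-0.0027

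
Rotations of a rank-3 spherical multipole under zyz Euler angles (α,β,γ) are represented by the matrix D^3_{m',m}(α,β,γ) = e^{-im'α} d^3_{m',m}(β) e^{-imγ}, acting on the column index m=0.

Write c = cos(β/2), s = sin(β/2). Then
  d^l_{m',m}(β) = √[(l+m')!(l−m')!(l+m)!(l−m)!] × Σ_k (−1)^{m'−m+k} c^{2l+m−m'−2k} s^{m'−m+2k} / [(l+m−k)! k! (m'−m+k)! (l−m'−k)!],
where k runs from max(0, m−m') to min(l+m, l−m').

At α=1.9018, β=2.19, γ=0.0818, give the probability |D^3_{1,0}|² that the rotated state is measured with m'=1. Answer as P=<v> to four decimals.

P=0.0582

D^3_{1,0}(1.9018,2.1900,0.0818) = e^{-i·1·1.9018}·d^3_{1,0}(2.1900)·e^{-i·0·0.0818}. Compute d first:
With c≡cos(β/2)=0.458046 and s≡sin(β/2)=0.888928, N=[24·2·6·6]^{1/2}=41.569219
k∈{0,1,2} keeps every argument non-negative
  k=0: (−1)^1·41.5692/(12)·0.4580^5·0.8889^1 = -0.062088
  k=1: (−1)^2·41.5692/(4)·0.4580^3·0.8889^3 = +0.701521
  k=2: (−1)^3·41.5692/(12)·0.4580^1·0.8889^5 = -0.880712
d^3_{1,0}(2.1900) = -0.062088 +0.701521 -0.880712 = -0.241278
|D^3_{1,0}|² = |d^3_{1,0}(β)|² = (-0.241278)² = 0.058215 (the z-rotation phases have unit modulus)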